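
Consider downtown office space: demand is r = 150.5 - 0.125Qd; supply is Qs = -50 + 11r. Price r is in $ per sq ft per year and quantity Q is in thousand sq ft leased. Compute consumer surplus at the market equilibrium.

Consumer surplus = 28561

In direct form, Qd = 1204 - 8r.
The market clears where 1204 - 8r = -50 + 11r. Rearranging, 19r = 1254, hence r* = 66.
Plugging r* into demand: Q* = 1204 - 8(66) = 676.
Demand choke price (Qd = 0): r = 1204/8 = 150.5. Consumer surplus = ½ × (150.5 - 66) × 676 = 28561.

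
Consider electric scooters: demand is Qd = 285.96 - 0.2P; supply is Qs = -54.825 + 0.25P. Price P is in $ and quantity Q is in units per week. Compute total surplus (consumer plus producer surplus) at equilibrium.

At equilibrium Qd = Qs, so 285.96 - 0.2P = -54.825 + 0.25P; collecting terms, 340.785 = 0.45P and P* = 757.3.
Then Q* = 285.96 - 0.2(757.3) = 134.5.
Demand choke price = 1429.8; supply choke price = 219.3. CS = ½(1429.8 - 757.3)(134.5) = 45225.625; PS = ½(757.3 - 219.3)(134.5) = 36180.5. Total surplus = 81406.125.

Total surplus = 81406.125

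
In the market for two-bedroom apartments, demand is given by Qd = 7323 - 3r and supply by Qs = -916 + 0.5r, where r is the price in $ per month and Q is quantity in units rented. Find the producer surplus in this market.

Producer surplus = 68121

The market clears where 7323 - 3r = -916 + 0.5r. Rearranging, 3.5r = 8239, hence r* = 2354.
Plugging r* into demand: Q* = 7323 - 3(2354) = 261.
Supply choke price (Qs = 0): r = 1832. Producer surplus = ½ × (2354 - 1832) × 261 = 68121.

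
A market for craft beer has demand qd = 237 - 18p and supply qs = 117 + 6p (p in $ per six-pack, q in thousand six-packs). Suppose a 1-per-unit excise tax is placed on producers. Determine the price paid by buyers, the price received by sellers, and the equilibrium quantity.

The tax drives a wedge p_b - p_s = 1. Substituting p_s = p_b - 1 into supply: qs = 111 + 6p_b.
Set qd = qs: 237 - 18p_b = 111 + 6p_b, so 126 = 24p_b and p_b = 5.25.
Then p_s = 5.25 - 1 = 4.25 and q = 237 - 18(5.25) = 142.5.

p_b = 5.25, p_s = 4.25, q = 142.5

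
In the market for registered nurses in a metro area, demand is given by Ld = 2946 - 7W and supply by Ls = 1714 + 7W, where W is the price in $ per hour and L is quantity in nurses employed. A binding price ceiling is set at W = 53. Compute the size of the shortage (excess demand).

Evaluating both curves at the ceiling price 53 gives Ld = 2575, Ls = 2085.
Shortage = Ld - Ls = 2575 - 2085 = 490.

Shortage = 490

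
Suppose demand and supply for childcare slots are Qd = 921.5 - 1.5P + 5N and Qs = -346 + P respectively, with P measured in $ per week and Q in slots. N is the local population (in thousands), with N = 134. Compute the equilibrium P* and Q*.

With N = 134, demand is Qd = 1591.5 - 1.5P.
The market clears where 1591.5 - 1.5P = -346 + P. Rearranging, 2.5P = 1937.5, hence P* = 775.
Plugging P* into demand: Q* = 1591.5 - 1.5(775) = 429.

P* = 775, Q* = 429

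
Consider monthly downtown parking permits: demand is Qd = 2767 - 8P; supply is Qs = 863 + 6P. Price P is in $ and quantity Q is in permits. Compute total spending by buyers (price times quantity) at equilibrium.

The market clears where 2767 - 8P = 863 + 6P. Rearranging, 14P = 1904, hence P* = 136.
Substitute back: Q* = 2767 - 8(136) = 1679.
Total spending by buyers = P* × Q* = 136 × 1679 = 228344.

Total spending by buyers = 228344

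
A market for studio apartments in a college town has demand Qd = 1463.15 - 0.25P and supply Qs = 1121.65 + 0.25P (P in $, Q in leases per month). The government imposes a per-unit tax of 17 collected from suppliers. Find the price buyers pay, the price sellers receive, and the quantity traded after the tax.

P_b = 691.5, P_s = 674.5, Q = 1290.275

Suppliers keep P_s = P_b - 17 per unit, so supply in terms of the buyer price is Qs = 1117.4 + 0.25P_b.
Set Qd = Qs: 1463.15 - 0.25P_b = 1117.4 + 0.25P_b, so 345.75 = 0.5P_b and P_b = 691.5.
Then P_s = 691.5 - 17 = 674.5 and Q = 1463.15 - 0.25(691.5) = 1290.275.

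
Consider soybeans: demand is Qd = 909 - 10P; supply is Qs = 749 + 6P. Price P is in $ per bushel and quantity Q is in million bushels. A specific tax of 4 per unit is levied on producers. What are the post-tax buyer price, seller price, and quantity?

P_b = 11.5, P_s = 7.5, Q = 794

The tax drives a wedge P_b - P_s = 4. Substituting P_s = P_b - 4 into supply: Qs = 725 + 6P_b.
Equate demand and the shifted supply: 909 - 10P_b = 725 + 6P_b, giving 16P_b = 184, so P_b = 11.5.
So P_s = 7.5 and the quantity traded is Q = 909 - 10(11.5) = 794.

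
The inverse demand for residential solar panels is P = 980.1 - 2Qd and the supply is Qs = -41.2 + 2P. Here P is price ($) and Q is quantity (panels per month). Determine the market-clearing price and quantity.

Solving each curve for Q: Qd = 490.05 - 0.5P.
At equilibrium Qd = Qs, so 490.05 - 0.5P = -41.2 + 2P; collecting terms, 531.25 = 2.5P and P* = 212.5.
Then Q* = 490.05 - 0.5(212.5) = 383.8.

P* = 212.5, Q* = 383.8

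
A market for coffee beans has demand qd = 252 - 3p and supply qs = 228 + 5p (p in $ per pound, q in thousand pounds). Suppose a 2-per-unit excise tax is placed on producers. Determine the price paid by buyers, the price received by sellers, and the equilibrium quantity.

p_b = 4.25, p_s = 2.25, q = 239.25

With a tax of 2 on producers, they supply based on the net price p_s = p_b - 2, so qs = 218 + 5p_b.
Market clearing requires 252 - 3p_b = 218 + 5p_b; hence 34 = 8p_b and p_b = 4.25.
So p_s = 2.25 and the quantity traded is q = 252 - 3(4.25) = 239.25.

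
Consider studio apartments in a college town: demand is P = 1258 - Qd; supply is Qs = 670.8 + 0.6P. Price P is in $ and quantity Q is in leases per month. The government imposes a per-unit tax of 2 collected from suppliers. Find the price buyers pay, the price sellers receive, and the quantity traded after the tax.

Inverting to quantity form: Qd = 1258 - P.
With a tax of 2 on suppliers, they supply based on the net price P_s = P_b - 2, so Qs = 669.6 + 0.6P_b.
Set Qd = Qs: 1258 - P_b = 669.6 + 0.6P_b, so 588.4 = 1.6P_b and P_b = 367.75.
So P_s = 365.75 and the quantity traded is Q = 1258 - 367.75 = 890.25.

P_b = 367.75, P_s = 365.75, Q = 890.25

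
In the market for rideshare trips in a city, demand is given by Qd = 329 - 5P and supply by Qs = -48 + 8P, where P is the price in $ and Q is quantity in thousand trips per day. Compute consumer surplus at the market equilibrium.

Consumer surplus = 3385.6

At equilibrium Qd = Qs, so 329 - 5P = -48 + 8P; collecting terms, 377 = 13P and P* = 29.
Plugging P* into demand: Q* = 329 - 5(29) = 184.
Demand choke price (Qd = 0): P = 329/5 = 65.8. Consumer surplus = ½ × (65.8 - 29) × 184 = 3385.6.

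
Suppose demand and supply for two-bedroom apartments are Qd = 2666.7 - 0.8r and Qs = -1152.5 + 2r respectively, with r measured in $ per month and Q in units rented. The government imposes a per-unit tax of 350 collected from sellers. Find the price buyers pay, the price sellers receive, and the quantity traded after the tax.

With a tax of 350 on sellers, they supply based on the net price r_s = r_b - 350, so Qs = -1852.5 + 2r_b.
Set Qd = Qs: 2666.7 - 0.8r_b = -1852.5 + 2r_b, so 4519.2 = 2.8r_b and r_b = 1614.
So r_s = 1264 and the quantity traded is Q = 2666.7 - 0.8(1614) = 1375.5.

r_b = 1614, r_s = 1264, Q = 1375.5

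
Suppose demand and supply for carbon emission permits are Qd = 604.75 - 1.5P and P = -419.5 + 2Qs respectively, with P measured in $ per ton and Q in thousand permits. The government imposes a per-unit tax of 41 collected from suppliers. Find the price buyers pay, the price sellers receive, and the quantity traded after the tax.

P_b = 207.75, P_s = 166.75, Q = 293.125

Inverting to quantity form: Qs = 209.75 + 0.5P.
Suppliers keep P_s = P_b - 41 per unit, so supply in terms of the buyer price is Qs = 189.25 + 0.5P_b.
Set Qd = Qs: 604.75 - 1.5P_b = 189.25 + 0.5P_b, so 415.5 = 2P_b and P_b = 207.75.
Then P_s = 207.75 - 41 = 166.75 and Q = 604.75 - 1.5(207.75) = 293.125.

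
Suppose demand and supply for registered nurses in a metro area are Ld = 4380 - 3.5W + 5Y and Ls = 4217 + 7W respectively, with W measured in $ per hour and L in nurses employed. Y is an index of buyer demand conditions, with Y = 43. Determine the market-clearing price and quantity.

With Y = 43, demand is Ld = 4595 - 3.5W.
The market clears where 4595 - 3.5W = 4217 + 7W. Rearranging, 10.5W = 378, hence W* = 36.
From the demand curve, L* = 4595 - 3.5(36) = 4469.

W* = 36, L* = 4469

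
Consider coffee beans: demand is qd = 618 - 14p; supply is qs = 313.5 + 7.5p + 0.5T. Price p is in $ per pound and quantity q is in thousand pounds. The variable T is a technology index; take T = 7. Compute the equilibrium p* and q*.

With T = 7, supply is qs = 317 + 7.5p.
The market clears where 618 - 14p = 317 + 7.5p. Rearranging, 21.5p = 301, hence p* = 14.
Then q* = 618 - 14(14) = 422.

p* = 14, q* = 422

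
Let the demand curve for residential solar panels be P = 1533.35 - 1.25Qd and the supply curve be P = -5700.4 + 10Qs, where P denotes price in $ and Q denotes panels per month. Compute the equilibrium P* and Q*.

Inverting to quantity form: Qd = 1226.68 - 0.8P and Qs = 570.04 + 0.1P.
At equilibrium Qd = Qs, so 1226.68 - 0.8P = 570.04 + 0.1P; collecting terms, 656.64 = 0.9P and P* = 729.6.
Substitute back: Q* = 1226.68 - 0.8(729.6) = 643.

P* = 729.6, Q* = 643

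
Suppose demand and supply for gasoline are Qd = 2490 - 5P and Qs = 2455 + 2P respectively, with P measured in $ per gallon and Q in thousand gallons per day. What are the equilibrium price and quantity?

Equating demand and supply, 2490 - 5P = 2455 + 2P gives 7P = 35, so P* = 5.
Then Q* = 2490 - 5(5) = 2465.

P* = 5, Q* = 2465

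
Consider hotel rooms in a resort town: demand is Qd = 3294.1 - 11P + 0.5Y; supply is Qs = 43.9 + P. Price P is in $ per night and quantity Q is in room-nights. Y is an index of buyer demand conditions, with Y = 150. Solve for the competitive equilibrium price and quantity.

P* = 277.1, Q* = 321

With Y = 150, demand is Qd = 3369.1 - 11P.
Set Qd = Qs: 3369.1 - 11P = 43.9 + P, so 3325.2 = 12P and P* = 277.1.
Substitute back: Q* = 3369.1 - 11(277.1) = 321.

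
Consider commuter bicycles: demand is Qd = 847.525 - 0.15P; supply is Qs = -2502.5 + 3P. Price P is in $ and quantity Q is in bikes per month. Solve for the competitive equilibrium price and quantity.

Equating demand and supply, 847.525 - 0.15P = -2502.5 + 3P gives 3.15P = 3350.025, so P* = 1063.5.
Plugging P* into demand: Q* = 847.525 - 0.15(1063.5) = 688.

P* = 1063.5, Q* = 688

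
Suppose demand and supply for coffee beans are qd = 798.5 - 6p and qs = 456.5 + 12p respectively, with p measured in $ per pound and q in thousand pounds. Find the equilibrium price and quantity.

p* = 19, q* = 684.5

The market clears where 798.5 - 6p = 456.5 + 12p. Rearranging, 18p = 342, hence p* = 19.
Plugging p* into demand: q* = 798.5 - 6(19) = 684.5.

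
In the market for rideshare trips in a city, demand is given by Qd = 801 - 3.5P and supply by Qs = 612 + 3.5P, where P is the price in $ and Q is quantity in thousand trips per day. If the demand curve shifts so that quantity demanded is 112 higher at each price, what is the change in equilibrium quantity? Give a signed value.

The market clears where 801 - 3.5P = 612 + 3.5P. Rearranging, 7P = 189, hence P* = 27.
Then Q* = 801 - 3.5(27) = 706.5.
After the shift, demand is Qd = 913 - 3.5P.
Re-solving, 7P = 301 gives P = 43 and Q = 762.5.
ΔQ = 762.5 - 706.5 = 56.

ΔQ = 56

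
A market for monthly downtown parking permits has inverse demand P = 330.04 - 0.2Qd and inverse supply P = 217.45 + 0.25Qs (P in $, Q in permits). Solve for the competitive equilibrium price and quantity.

In direct form, Qd = 1650.2 - 5P and Qs = -869.8 + 4P.
Equating demand and supply, 1650.2 - 5P = -869.8 + 4P gives 9P = 2520, so P* = 280.
Plugging P* into demand: Q* = 1650.2 - 5(280) = 250.2.

P* = 280, Q* = 250.2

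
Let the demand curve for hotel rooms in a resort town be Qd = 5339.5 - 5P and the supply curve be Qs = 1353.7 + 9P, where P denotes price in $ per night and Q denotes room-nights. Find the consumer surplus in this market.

The market clears where 5339.5 - 5P = 1353.7 + 9P. Rearranging, 14P = 3985.8, hence P* = 284.7.
Then Q* = 5339.5 - 5(284.7) = 3916.
Demand choke price (Qd = 0): P = 5339.5/5 = 1067.9. Consumer surplus = ½ × (1067.9 - 284.7) × 3916 = 1533505.6.

Consumer surplus = 1533505.6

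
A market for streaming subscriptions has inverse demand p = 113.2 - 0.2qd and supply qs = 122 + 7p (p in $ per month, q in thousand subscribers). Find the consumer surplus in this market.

In direct form, qd = 566 - 5p.
Set qd = qs: 566 - 5p = 122 + 7p, so 444 = 12p and p* = 37.
Substitute back: q* = 566 - 5(37) = 381.
Demand choke price (qd = 0): p = 566/5 = 113.2. Consumer surplus = ½ × (113.2 - 37) × 381 = 14516.1.

Consumer surplus = 14516.1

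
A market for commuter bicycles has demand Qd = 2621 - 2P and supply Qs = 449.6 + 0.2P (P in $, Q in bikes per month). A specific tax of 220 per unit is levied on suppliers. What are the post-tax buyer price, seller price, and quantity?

The tax drives a wedge P_b - P_s = 220. Substituting P_s = P_b - 220 into supply: Qs = 405.6 + 0.2P_b.
Equate demand and the shifted supply: 2621 - 2P_b = 405.6 + 0.2P_b, giving 2.2P_b = 2215.4, so P_b = 1007.
So P_s = 787 and the quantity traded is Q = 2621 - 2(1007) = 607.

P_b = 1007, P_s = 787, Q = 607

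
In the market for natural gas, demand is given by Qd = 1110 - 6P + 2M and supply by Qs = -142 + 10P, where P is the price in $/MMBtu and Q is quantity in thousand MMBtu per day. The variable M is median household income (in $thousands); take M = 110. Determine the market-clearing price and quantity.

With M = 110, demand is Qd = 1330 - 6P.
At equilibrium Qd = Qs, so 1330 - 6P = -142 + 10P; collecting terms, 1472 = 16P and P* = 92.
Then Q* = 1330 - 6(92) = 778.

P* = 92, Q* = 778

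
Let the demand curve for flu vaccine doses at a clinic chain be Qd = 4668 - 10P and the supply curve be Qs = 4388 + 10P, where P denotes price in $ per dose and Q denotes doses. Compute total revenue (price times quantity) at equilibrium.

At equilibrium Qd = Qs, so 4668 - 10P = 4388 + 10P; collecting terms, 280 = 20P and P* = 14.
Substitute back: Q* = 4668 - 10(14) = 4528.
Total revenue = P* × Q* = 14 × 4528 = 63392.

Total revenue = 63392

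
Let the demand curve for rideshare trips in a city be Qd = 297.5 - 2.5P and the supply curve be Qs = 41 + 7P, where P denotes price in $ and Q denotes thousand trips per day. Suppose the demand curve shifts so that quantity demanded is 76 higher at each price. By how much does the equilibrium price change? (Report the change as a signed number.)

ΔP = 8

Equating demand and supply, 297.5 - 2.5P = 41 + 7P gives 9.5P = 256.5, so P* = 27.
From the demand curve, Q* = 297.5 - 2.5(27) = 230.
After the shift, demand is Qd = 373.5 - 2.5P.
New equilibrium: 332.5 = 9.5P, so P = 35 and Q = 286.
ΔP = 35 - 27 = 8.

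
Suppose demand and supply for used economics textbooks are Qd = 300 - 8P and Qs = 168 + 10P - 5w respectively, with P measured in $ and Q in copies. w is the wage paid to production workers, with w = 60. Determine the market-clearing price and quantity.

With w = 60, supply is Qs = -132 + 10P.
At equilibrium Qd = Qs, so 300 - 8P = -132 + 10P; collecting terms, 432 = 18P and P* = 24.
Then Q* = 300 - 8(24) = 108.

P* = 24, Q* = 108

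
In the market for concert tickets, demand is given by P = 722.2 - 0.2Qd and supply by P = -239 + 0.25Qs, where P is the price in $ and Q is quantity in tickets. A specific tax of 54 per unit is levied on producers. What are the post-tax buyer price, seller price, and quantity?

P_b = 319, P_s = 265, Q = 2016

Solving each curve for Q: Qd = 3611 - 5P and Qs = 956 + 4P.
The tax drives a wedge P_b - P_s = 54. Substituting P_s = P_b - 54 into supply: Qs = 740 + 4P_b.
Set Qd = Qs: 3611 - 5P_b = 740 + 4P_b, so 2871 = 9P_b and P_b = 319.
Then P_s = 319 - 54 = 265 and Q = 3611 - 5(319) = 2016.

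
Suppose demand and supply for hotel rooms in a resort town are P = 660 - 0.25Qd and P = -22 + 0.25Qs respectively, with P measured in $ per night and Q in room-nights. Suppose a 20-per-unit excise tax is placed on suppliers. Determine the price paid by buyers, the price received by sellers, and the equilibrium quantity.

P_b = 329, P_s = 309, Q = 1324

In direct form, Qd = 2640 - 4P and Qs = 88 + 4P.
The tax drives a wedge P_b - P_s = 20. Substituting P_s = P_b - 20 into supply: Qs = 8 + 4P_b.
Equate demand and the shifted supply: 2640 - 4P_b = 8 + 4P_b, giving 8P_b = 2632, so P_b = 329.
Then P_s = 329 - 20 = 309 and Q = 2640 - 4(329) = 1324.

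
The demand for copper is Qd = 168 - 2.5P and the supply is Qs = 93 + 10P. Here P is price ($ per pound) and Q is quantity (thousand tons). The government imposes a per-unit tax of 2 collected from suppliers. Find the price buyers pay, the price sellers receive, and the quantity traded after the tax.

P_b = 7.6, P_s = 5.6, Q = 149

With a tax of 2 on suppliers, they supply based on the net price P_s = P_b - 2, so Qs = 73 + 10P_b.
Equate demand and the shifted supply: 168 - 2.5P_b = 73 + 10P_b, giving 12.5P_b = 95, so P_b = 7.6.
So P_s = 5.6 and the quantity traded is Q = 168 - 2.5(7.6) = 149.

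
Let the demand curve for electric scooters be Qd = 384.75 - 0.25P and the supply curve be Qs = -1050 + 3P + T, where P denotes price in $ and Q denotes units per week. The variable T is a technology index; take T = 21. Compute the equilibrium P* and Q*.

With T = 21, supply is Qs = -1029 + 3P.
Equating demand and supply, 384.75 - 0.25P = -1029 + 3P gives 3.25P = 1413.75, so P* = 435.
From the demand curve, Q* = 384.75 - 0.25(435) = 276.

P* = 435, Q* = 276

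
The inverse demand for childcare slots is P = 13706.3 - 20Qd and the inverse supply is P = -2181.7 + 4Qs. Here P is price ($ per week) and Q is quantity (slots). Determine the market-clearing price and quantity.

In direct form, Qd = 685.315 - 0.05P and Qs = 545.425 + 0.25P.
Equating demand and supply, 685.315 - 0.05P = 545.425 + 0.25P gives 0.3P = 139.89, so P* = 466.3.
From the demand curve, Q* = 685.315 - 0.05(466.3) = 662.

P* = 466.3, Q* = 662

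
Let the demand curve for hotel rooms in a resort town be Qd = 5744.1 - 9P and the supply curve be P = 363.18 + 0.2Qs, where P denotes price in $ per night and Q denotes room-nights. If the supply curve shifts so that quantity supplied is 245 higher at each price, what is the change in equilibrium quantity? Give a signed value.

In direct form, Qs = -1815.9 + 5P.
The market clears where 5744.1 - 9P = -1815.9 + 5P. Rearranging, 14P = 7560, hence P* = 540.
Substitute back: Q* = 5744.1 - 9(540) = 884.1.
After the shift, supply is Qs = -1570.9 + 5P.
Re-solving, 14P = 7315 gives P = 522.5 and Q = 1041.6.
ΔQ = 1041.6 - 884.1 = 157.5.

ΔQ = 157.5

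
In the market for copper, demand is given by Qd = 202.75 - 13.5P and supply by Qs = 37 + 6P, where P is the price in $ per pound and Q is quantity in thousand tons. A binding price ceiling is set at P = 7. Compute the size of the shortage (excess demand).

Shortage = 29.25

Evaluating both curves at the ceiling price 7 gives Qd = 108.25, Qs = 79.
Shortage = Qd - Qs = 108.25 - 79 = 29.25.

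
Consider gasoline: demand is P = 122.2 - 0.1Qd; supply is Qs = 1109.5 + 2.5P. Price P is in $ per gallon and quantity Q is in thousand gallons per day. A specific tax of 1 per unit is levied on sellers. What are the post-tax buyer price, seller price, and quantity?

Inverting to quantity form: Qd = 1222 - 10P.
With a tax of 1 on sellers, they supply based on the net price P_s = P_b - 1, so Qs = 1107 + 2.5P_b.
Set Qd = Qs: 1222 - 10P_b = 1107 + 2.5P_b, so 115 = 12.5P_b and P_b = 9.2.
So P_s = 8.2 and the quantity traded is Q = 1222 - 10(9.2) = 1130.

P_b = 9.2, P_s = 8.2, Q = 1130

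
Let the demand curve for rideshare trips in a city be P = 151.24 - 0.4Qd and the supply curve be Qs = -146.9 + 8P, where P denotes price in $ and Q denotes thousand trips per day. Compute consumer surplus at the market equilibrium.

Solving each curve for Q: Qd = 378.1 - 2.5P.
Equating demand and supply, 378.1 - 2.5P = -146.9 + 8P gives 10.5P = 525, so P* = 50.
Plugging P* into demand: Q* = 378.1 - 2.5(50) = 253.1.
Demand choke price (Qd = 0): P = 378.1/2.5 = 151.24. Consumer surplus = ½ × (151.24 - 50) × 253.1 = 12811.922.

Consumer surplus = 12811.922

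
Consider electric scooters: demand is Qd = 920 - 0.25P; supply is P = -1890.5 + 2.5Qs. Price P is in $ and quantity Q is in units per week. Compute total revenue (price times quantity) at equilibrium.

Rewriting in direct form: Qs = 756.2 + 0.4P.
At equilibrium Qd = Qs, so 920 - 0.25P = 756.2 + 0.4P; collecting terms, 163.8 = 0.65P and P* = 252.
Substitute back: Q* = 920 - 0.25(252) = 857.
Total revenue = P* × Q* = 252 × 857 = 215964.

Total revenue = 215964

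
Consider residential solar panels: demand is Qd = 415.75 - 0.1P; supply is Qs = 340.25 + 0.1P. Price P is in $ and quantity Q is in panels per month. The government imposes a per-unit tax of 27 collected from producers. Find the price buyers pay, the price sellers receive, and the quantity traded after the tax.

P_b = 391, P_s = 364, Q = 376.65

With a tax of 27 on producers, they supply based on the net price P_s = P_b - 27, so Qs = 337.55 + 0.1P_b.
Market clearing requires 415.75 - 0.1P_b = 337.55 + 0.1P_b; hence 78.2 = 0.2P_b and P_b = 391.
Then P_s = 391 - 27 = 364 and Q = 415.75 - 0.1(391) = 376.65.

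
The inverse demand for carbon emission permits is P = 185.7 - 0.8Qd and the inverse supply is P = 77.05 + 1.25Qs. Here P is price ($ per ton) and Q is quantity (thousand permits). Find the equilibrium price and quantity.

P* = 143.3, Q* = 53

Inverting to quantity form: Qd = 232.125 - 1.25P and Qs = -61.64 + 0.8P.
The market clears where 232.125 - 1.25P = -61.64 + 0.8P. Rearranging, 2.05P = 293.765, hence P* = 143.3.
From the demand curve, Q* = 232.125 - 1.25(143.3) = 53.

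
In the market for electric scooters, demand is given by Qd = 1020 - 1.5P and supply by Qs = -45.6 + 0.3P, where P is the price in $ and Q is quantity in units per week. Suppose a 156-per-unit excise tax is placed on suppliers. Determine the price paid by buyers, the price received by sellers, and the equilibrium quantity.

Suppliers keep P_s = P_b - 156 per unit, so supply in terms of the buyer price is Qs = -92.4 + 0.3P_b.
Equate demand and the shifted supply: 1020 - 1.5P_b = -92.4 + 0.3P_b, giving 1.8P_b = 1112.4, so P_b = 618.
Then P_s = 618 - 156 = 462 and Q = 1020 - 1.5(618) = 93.

P_b = 618, P_s = 462, Q = 93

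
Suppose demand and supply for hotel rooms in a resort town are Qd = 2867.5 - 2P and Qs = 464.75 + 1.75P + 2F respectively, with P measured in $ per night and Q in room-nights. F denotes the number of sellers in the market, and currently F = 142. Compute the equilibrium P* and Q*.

With F = 142, supply is Qs = 748.75 + 1.75P.
The market clears where 2867.5 - 2P = 748.75 + 1.75P. Rearranging, 3.75P = 2118.75, hence P* = 565.
From the demand curve, Q* = 2867.5 - 2(565) = 1737.5.

P* = 565, Q* = 1737.5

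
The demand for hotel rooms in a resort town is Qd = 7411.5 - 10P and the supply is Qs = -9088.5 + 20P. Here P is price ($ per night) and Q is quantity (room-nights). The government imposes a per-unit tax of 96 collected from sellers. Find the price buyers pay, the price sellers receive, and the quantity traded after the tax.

P_b = 614, P_s = 518, Q = 1271.5

The tax drives a wedge P_b - P_s = 96. Substituting P_s = P_b - 96 into supply: Qs = -11008.5 + 20P_b.
Set Qd = Qs: 7411.5 - 10P_b = -11008.5 + 20P_b, so 18420 = 30P_b and P_b = 614.
Then P_s = 614 - 96 = 518 and Q = 7411.5 - 10(614) = 1271.5.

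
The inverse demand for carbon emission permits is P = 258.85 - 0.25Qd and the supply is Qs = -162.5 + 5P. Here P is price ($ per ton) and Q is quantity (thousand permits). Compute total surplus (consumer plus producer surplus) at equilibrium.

Total surplus = 56927.025

Inverting to quantity form: Qd = 1035.4 - 4P.
At equilibrium Qd = Qs, so 1035.4 - 4P = -162.5 + 5P; collecting terms, 1197.9 = 9P and P* = 133.1.
From the demand curve, Q* = 1035.4 - 4(133.1) = 503.
Demand choke price = 258.85; supply choke price = 32.5. CS = ½(258.85 - 133.1)(503) = 31626.125; PS = ½(133.1 - 32.5)(503) = 25300.9. Total surplus = 56927.025.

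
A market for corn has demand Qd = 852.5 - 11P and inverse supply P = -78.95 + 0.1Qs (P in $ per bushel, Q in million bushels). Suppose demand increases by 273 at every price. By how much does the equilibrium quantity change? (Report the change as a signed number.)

Inverting to quantity form: Qs = 789.5 + 10P.
Equating demand and supply, 852.5 - 11P = 789.5 + 10P gives 21P = 63, so P* = 3.
Plugging P* into demand: Q* = 852.5 - 11(3) = 819.5.
After the shift, demand is Qd = 1125.5 - 11P.
The new intersection has 336 = 21P, i.e. P = 16, Q = 949.5.
ΔQ = 949.5 - 819.5 = 130.

ΔQ = 130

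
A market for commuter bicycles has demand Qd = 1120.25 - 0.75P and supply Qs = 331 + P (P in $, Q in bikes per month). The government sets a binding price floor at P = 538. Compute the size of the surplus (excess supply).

With P fixed at 538, quantity demanded is 716.75 and quantity supplied is 869.
Surplus = Qs - Qd = 869 - 716.75 = 152.25.

Surplus = 152.25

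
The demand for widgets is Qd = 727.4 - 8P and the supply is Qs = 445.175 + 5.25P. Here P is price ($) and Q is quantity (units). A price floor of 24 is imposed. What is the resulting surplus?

Surplus = 35.775

Evaluating both curves at the floor price 24 gives Qd = 535.4, Qs = 571.175.
Surplus = Qs - Qd = 571.175 - 535.4 = 35.775.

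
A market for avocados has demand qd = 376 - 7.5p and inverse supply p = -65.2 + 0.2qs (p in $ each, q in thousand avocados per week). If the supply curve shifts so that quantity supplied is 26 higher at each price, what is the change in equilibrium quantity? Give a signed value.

Solving each curve for q: qs = 326 + 5p.
Equating demand and supply, 376 - 7.5p = 326 + 5p gives 12.5p = 50, so p* = 4.
From the demand curve, q* = 376 - 7.5(4) = 346.
After the shift, supply is qs = 352 + 5p.
The new intersection has 24 = 12.5p, i.e. p = 1.92, q = 361.6.
Δq = 361.6 - 346 = 15.6.

Δq = 15.6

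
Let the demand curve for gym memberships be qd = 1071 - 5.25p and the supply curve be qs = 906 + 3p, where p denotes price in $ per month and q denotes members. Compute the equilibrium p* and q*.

Equating demand and supply, 1071 - 5.25p = 906 + 3p gives 8.25p = 165, so p* = 20.
Then q* = 1071 - 5.25(20) = 966.

p* = 20, q* = 966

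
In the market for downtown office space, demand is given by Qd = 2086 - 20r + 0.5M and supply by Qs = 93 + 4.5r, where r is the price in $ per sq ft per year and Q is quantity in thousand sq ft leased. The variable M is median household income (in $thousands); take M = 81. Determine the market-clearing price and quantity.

With M = 81, demand is Qd = 2126.5 - 20r.
The market clears where 2126.5 - 20r = 93 + 4.5r. Rearranging, 24.5r = 2033.5, hence r* = 83.
Then Q* = 2126.5 - 20(83) = 466.5.

r* = 83, Q* = 466.5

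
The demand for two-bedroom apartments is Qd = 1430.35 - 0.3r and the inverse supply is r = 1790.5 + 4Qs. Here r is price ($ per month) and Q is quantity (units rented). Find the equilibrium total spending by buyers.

Total spending by buyers = 1386287

Inverting to quantity form: Qs = -447.625 + 0.25r.
Set Qd = Qs: 1430.35 - 0.3r = -447.625 + 0.25r, so 1877.975 = 0.55r and r* = 3414.5.
Then Q* = 1430.35 - 0.3(3414.5) = 406.
Total spending by buyers = r* × Q* = 3414.5 × 406 = 1386287.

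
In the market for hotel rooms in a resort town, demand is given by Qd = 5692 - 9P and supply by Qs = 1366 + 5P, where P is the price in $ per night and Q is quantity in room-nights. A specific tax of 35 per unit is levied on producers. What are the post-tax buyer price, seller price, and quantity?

With a tax of 35 on producers, they supply based on the net price P_s = P_b - 35, so Qs = 1191 + 5P_b.
Set Qd = Qs: 5692 - 9P_b = 1191 + 5P_b, so 4501 = 14P_b and P_b = 321.5.
So P_s = 286.5 and the quantity traded is Q = 5692 - 9(321.5) = 2798.5.

P_b = 321.5, P_s = 286.5, Q = 2798.5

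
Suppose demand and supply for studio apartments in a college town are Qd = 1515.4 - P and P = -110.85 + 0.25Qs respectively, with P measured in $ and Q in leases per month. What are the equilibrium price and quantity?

Solving each curve for Q: Qs = 443.4 + 4P.
Set Qd = Qs: 1515.4 - P = 443.4 + 4P, so 1072 = 5P and P* = 214.4.
Plugging P* into demand: Q* = 1515.4 - 214.4 = 1301.

P* = 214.4, Q* = 1301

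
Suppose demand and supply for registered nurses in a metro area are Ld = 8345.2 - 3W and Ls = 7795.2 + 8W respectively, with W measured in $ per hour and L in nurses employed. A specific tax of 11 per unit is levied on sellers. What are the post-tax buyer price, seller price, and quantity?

W_b = 58, W_s = 47, L = 8171.2

With a tax of 11 on sellers, they supply based on the net price W_s = W_b - 11, so Ls = 7707.2 + 8W_b.
Set Ld = Ls: 8345.2 - 3W_b = 7707.2 + 8W_b, so 638 = 11W_b and W_b = 58.
So W_s = 47 and the quantity traded is L = 8345.2 - 3(58) = 8171.2.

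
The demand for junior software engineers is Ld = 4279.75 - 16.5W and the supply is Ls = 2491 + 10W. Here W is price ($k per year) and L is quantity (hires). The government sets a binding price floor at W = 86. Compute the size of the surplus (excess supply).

Surplus = 490.25

At W = 86: Ld = 2860.75 and Ls = 3351.
Surplus = Ls - Ld = 3351 - 2860.75 = 490.25.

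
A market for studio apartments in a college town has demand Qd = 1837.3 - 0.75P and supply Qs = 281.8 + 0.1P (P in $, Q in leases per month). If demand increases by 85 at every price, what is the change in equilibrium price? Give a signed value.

ΔP = 100

The market clears where 1837.3 - 0.75P = 281.8 + 0.1P. Rearranging, 0.85P = 1555.5, hence P* = 1830.
Then Q* = 1837.3 - 0.75(1830) = 464.8.
After the shift, demand is Qd = 1922.3 - 0.75P.
Re-solving, 0.85P = 1640.5 gives P = 1930 and Q = 474.8.
ΔP = 1930 - 1830 = 100.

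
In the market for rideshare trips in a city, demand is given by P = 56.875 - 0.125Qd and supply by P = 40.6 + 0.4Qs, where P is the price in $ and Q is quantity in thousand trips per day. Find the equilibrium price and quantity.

Inverting to quantity form: Qd = 455 - 8P and Qs = -101.5 + 2.5P.
At equilibrium Qd = Qs, so 455 - 8P = -101.5 + 2.5P; collecting terms, 556.5 = 10.5P and P* = 53.
Plugging P* into demand: Q* = 455 - 8(53) = 31.

P* = 53, Q* = 31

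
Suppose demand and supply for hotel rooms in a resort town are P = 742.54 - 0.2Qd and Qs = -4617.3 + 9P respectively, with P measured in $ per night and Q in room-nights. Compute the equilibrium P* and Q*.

P* = 595, Q* = 737.7

In direct form, Qd = 3712.7 - 5P.
Set Qd = Qs: 3712.7 - 5P = -4617.3 + 9P, so 8330 = 14P and P* = 595.
Substitute back: Q* = 3712.7 - 5(595) = 737.7.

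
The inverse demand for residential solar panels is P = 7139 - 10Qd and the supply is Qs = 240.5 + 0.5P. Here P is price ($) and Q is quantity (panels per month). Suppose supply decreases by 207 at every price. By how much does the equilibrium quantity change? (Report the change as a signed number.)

Solving each curve for Q: Qd = 713.9 - 0.1P.
Equating demand and supply, 713.9 - 0.1P = 240.5 + 0.5P gives 0.6P = 473.4, so P* = 789.
Then Q* = 713.9 - 0.1(789) = 635.
After the shift, supply is Qs = 33.5 + 0.5P.
New equilibrium: 680.4 = 0.6P, so P = 1134 and Q = 600.5.
ΔQ = 600.5 - 635 = -34.5.

ΔQ = -34.5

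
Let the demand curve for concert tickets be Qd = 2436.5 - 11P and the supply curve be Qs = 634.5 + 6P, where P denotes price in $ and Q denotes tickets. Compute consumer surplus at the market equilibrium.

Set Qd = Qs: 2436.5 - 11P = 634.5 + 6P, so 1802 = 17P and P* = 106.
Plugging P* into demand: Q* = 2436.5 - 11(106) = 1270.5.
Demand choke price (Qd = 0): P = 2436.5/11 = 221.5. Consumer surplus = ½ × (221.5 - 106) × 1270.5 = 73371.375.

Consumer surplus = 73371.375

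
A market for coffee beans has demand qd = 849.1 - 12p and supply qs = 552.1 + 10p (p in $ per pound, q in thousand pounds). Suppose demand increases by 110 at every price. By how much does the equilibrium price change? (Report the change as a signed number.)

Δp = 5

Equating demand and supply, 849.1 - 12p = 552.1 + 10p gives 22p = 297, so p* = 13.5.
Substitute back: q* = 849.1 - 12(13.5) = 687.1.
After the shift, demand is qd = 959.1 - 12p.
The new intersection has 407 = 22p, i.e. p = 18.5, q = 737.1.
Δp = 18.5 - 13.5 = 5.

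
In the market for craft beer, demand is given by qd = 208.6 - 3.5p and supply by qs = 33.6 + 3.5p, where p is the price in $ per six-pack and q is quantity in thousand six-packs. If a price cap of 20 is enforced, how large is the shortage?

With p fixed at 20, quantity demanded is 138.6 and quantity supplied is 103.6.
Shortage = qd - qs = 138.6 - 103.6 = 35.

Shortage = 35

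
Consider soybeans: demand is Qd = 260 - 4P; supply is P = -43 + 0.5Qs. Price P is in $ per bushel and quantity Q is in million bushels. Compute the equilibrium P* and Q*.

P* = 29, Q* = 144

In direct form, Qs = 86 + 2P.
Equating demand and supply, 260 - 4P = 86 + 2P gives 6P = 174, so P* = 29.
Substitute back: Q* = 260 - 4(29) = 144.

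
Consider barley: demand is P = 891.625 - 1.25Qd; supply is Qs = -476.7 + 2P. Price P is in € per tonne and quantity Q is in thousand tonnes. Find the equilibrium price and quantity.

Solving each curve for Q: Qd = 713.3 - 0.8P.
At equilibrium Qd = Qs, so 713.3 - 0.8P = -476.7 + 2P; collecting terms, 1190 = 2.8P and P* = 425.
Then Q* = 713.3 - 0.8(425) = 373.3.

P* = 425, Q* = 373.3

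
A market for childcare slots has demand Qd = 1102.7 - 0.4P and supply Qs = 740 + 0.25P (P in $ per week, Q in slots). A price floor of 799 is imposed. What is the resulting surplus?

Evaluating both curves at the floor price 799 gives Qd = 783.1, Qs = 939.75.
Surplus = Qs - Qd = 939.75 - 783.1 = 156.65.

Surplus = 156.65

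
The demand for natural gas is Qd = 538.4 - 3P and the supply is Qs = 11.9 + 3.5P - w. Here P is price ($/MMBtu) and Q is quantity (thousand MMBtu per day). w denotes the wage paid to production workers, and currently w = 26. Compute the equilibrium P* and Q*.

With w = 26, supply is Qs = -14.1 + 3.5P.
At equilibrium Qd = Qs, so 538.4 - 3P = -14.1 + 3.5P; collecting terms, 552.5 = 6.5P and P* = 85.
Plugging P* into demand: Q* = 538.4 - 3(85) = 283.4.

P* = 85, Q* = 283.4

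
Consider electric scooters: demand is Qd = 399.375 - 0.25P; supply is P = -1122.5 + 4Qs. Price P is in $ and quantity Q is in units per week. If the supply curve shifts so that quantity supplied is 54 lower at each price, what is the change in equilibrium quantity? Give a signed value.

In direct form, Qs = 280.625 + 0.25P.
The market clears where 399.375 - 0.25P = 280.625 + 0.25P. Rearranging, 0.5P = 118.75, hence P* = 237.5.
From the demand curve, Q* = 399.375 - 0.25(237.5) = 340.
After the shift, supply is Qs = 226.625 + 0.25P.
The new intersection has 172.75 = 0.5P, i.e. P = 345.5, Q = 313.
ΔQ = 313 - 340 = -27.

ΔQ = -27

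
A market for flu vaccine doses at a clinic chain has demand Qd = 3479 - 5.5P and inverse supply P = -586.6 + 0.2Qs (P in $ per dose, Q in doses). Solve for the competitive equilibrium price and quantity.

P* = 52, Q* = 3193

Inverting to quantity form: Qs = 2933 + 5P.
Equating demand and supply, 3479 - 5.5P = 2933 + 5P gives 10.5P = 546, so P* = 52.
From the demand curve, Q* = 3479 - 5.5(52) = 3193.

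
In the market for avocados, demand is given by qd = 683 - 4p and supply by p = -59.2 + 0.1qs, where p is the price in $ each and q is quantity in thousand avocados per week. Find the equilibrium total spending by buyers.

In direct form, qs = 592 + 10p.
Equating demand and supply, 683 - 4p = 592 + 10p gives 14p = 91, so p* = 6.5.
Plugging p* into demand: q* = 683 - 4(6.5) = 657.
Total spending by buyers = p* × q* = 6.5 × 657 = 4270.5.

Total spending by buyers = 4270.5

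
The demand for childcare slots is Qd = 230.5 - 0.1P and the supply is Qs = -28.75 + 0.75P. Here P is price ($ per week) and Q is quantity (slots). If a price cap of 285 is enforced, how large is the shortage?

Shortage = 17

With P fixed at 285, quantity demanded is 202 and quantity supplied is 185.
Shortage = Qd - Qs = 202 - 185 = 17.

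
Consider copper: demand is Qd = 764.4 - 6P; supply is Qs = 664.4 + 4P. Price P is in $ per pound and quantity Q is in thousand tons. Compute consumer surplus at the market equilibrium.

Consumer surplus = 41348.28

At equilibrium Qd = Qs, so 764.4 - 6P = 664.4 + 4P; collecting terms, 100 = 10P and P* = 10.
From the demand curve, Q* = 764.4 - 6(10) = 704.4.
Demand choke price (Qd = 0): P = 764.4/6 = 127.4. Consumer surplus = ½ × (127.4 - 10) × 704.4 = 41348.28.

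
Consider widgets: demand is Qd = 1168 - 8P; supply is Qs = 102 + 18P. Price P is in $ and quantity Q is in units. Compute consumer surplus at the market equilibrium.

Consumer surplus = 44100

The market clears where 1168 - 8P = 102 + 18P. Rearranging, 26P = 1066, hence P* = 41.
Then Q* = 1168 - 8(41) = 840.
Demand choke price (Qd = 0): P = 1168/8 = 146. Consumer surplus = ½ × (146 - 41) × 840 = 44100.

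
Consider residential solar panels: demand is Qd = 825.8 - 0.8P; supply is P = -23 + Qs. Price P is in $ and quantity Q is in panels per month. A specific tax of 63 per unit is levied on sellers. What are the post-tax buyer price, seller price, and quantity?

Rewriting in direct form: Qs = 23 + P.
With a tax of 63 on sellers, they supply based on the net price P_s = P_b - 63, so Qs = -40 + P_b.
Market clearing requires 825.8 - 0.8P_b = -40 + P_b; hence 865.8 = 1.8P_b and P_b = 481.
So P_s = 418 and the quantity traded is Q = 825.8 - 0.8(481) = 441.

P_b = 481, P_s = 418, Q = 441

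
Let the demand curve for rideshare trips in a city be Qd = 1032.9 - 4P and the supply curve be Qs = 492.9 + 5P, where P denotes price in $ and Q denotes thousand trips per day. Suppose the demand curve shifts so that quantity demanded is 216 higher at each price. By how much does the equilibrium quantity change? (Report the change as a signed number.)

Equating demand and supply, 1032.9 - 4P = 492.9 + 5P gives 9P = 540, so P* = 60.
Plugging P* into demand: Q* = 1032.9 - 4(60) = 792.9.
After the shift, demand is Qd = 1248.9 - 4P.
New equilibrium: 756 = 9P, so P = 84 and Q = 912.9.
ΔQ = 912.9 - 792.9 = 120.

ΔQ = 120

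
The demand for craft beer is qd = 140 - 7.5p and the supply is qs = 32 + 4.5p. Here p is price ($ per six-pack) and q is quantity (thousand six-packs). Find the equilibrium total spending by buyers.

Total spending by buyers = 652.5

At equilibrium qd = qs, so 140 - 7.5p = 32 + 4.5p; collecting terms, 108 = 12p and p* = 9.
Plugging p* into demand: q* = 140 - 7.5(9) = 72.5.
Total spending by buyers = p* × q* = 9 × 72.5 = 652.5.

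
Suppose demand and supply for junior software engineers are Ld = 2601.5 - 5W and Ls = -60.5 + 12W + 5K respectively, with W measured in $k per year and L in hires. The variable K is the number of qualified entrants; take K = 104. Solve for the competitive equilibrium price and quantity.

With K = 104, supply is Ls = 459.5 + 12W.
At equilibrium Ld = Ls, so 2601.5 - 5W = 459.5 + 12W; collecting terms, 2142 = 17W and W* = 126.
From the demand curve, L* = 2601.5 - 5(126) = 1971.5.

W* = 126, L* = 1971.5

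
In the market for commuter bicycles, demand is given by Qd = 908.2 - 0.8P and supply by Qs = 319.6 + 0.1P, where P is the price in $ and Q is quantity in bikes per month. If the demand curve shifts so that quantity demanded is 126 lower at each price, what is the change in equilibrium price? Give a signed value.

ΔP = -140

Set Qd = Qs: 908.2 - 0.8P = 319.6 + 0.1P, so 588.6 = 0.9P and P* = 654.
From the demand curve, Q* = 908.2 - 0.8(654) = 385.
After the shift, demand is Qd = 782.2 - 0.8P.
The new intersection has 462.6 = 0.9P, i.e. P = 514, Q = 371.
ΔP = 514 - 654 = -140.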